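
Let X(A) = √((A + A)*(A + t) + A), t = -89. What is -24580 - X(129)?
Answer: -24580 - 9*√129 ≈ -24682.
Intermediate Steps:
X(A) = √(A + 2*A*(-89 + A)) (X(A) = √((A + A)*(A - 89) + A) = √((2*A)*(-89 + A) + A) = √(2*A*(-89 + A) + A) = √(A + 2*A*(-89 + A)))
-24580 - X(129) = -24580 - √(129*(-177 + 2*129)) = -24580 - √(129*(-177 + 258)) = -24580 - √(129*81) = -24580 - √10449 = -24580 - 9*√129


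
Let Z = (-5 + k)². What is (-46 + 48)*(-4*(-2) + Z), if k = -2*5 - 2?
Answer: 594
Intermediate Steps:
k = -12 (k = -10 - 2 = -12)
Z = 289 (Z = (-5 - 12)² = (-17)² = 289)
(-46 + 48)*(-4*(-2) + Z) = (-46 + 48)*(-4*(-2) + 289) = 2*(8 + 289) = 2*297 = 594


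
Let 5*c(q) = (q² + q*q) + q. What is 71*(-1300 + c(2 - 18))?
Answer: -426284/5 ≈ -85257.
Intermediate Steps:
c(q) = q/5 + 2*q²/5 (c(q) = ((q² + q*q) + q)/5 = ((q² + q²) + q)/5 = (2*q² + q)/5 = (q + 2*q²)/5 = q/5 + 2*q²/5)
71*(-1300 + c(2 - 18)) = 71*(-1300 + (2 - 18)*(1 + 2*(2 - 18))/5) = 71*(-1300 + (⅕)*(-16)*(1 + 2*(-16))) = 71*(-1300 + (⅕)*(-16)*(1 - 32)) = 71*(-1300 + (⅕)*(-16)*(-31)) = 71*(-1300 + 496/5) = 71*(-6004/5) = -426284/5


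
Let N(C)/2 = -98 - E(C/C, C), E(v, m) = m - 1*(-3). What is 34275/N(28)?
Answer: -11425/86 ≈ -132.85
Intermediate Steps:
E(v, m) = 3 + m (E(v, m) = m + 3 = 3 + m)
N(C) = -202 - 2*C (N(C) = 2*(-98 - (3 + C)) = 2*(-98 + (-3 - C)) = 2*(-101 - C) = -202 - 2*C)
34275/N(28) = 34275/(-202 - 2*28) = 34275/(-202 - 56) = 34275/(-258) = 34275*(-1/258) = -11425/86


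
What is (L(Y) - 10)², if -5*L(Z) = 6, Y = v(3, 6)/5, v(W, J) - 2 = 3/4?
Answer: 3136/25 ≈ 125.44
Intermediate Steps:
v(W, J) = 11/4 (v(W, J) = 2 + 3/4 = 2 + 3*(¼) = 2 + ¾ = 11/4)
Y = 11/20 (Y = (11/4)/5 = (11/4)*(⅕) = 11/20 ≈ 0.55000)
L(Z) = -6/5 (L(Z) = -⅕*6 = -6/5)
(L(Y) - 10)² = (-6/5 - 10)² = (-56/5)² = 3136/25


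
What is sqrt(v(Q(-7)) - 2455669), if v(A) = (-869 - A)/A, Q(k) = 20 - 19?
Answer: I*sqrt(2456539) ≈ 1567.3*I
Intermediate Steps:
Q(k) = 1
v(A) = (-869 - A)/A
sqrt(v(Q(-7)) - 2455669) = sqrt((-869 - 1*1)/1 - 2455669) = sqrt(1*(-869 - 1) - 2455669) = sqrt(1*(-870) - 2455669) = sqrt(-870 - 2455669) = sqrt(-2456539) = I*sqrt(2456539)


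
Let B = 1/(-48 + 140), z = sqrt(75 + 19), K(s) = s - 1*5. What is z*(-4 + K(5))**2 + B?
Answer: 1/92 + 16*sqrt(94) ≈ 155.14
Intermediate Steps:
K(s) = -5 + s (K(s) = s - 5 = -5 + s)
z = sqrt(94) ≈ 9.6954
B = 1/92 ≈ 0.010870
z*(-4 + K(5))**2 + B = sqrt(94)*(-4 + (-5 + 5))**2 + 1/92 = sqrt(94)*(-4 + 0)**2 + 1/92 = sqrt(94)*(-4)**2 + 1/92 = sqrt(94)*16 + 1/92 = 16*sqrt(94) + 1/92 = 1/92 + 16*sqrt(94)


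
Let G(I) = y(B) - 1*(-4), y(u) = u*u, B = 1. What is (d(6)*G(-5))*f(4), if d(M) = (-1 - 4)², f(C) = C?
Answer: 500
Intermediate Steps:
y(u) = u²
G(I) = 5 (G(I) = 1² - 1*(-4) = 1 + 4 = 5)
d(M) = 25 (d(M) = (-5)² = 25)
(d(6)*G(-5))*f(4) = (25*5)*4 = 125*4 = 500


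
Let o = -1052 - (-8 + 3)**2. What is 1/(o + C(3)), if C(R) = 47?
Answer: -1/1030 ≈ -0.00097087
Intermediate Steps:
o = -1077 (o = -1052 - 1*(-5)**2 = -1052 - 1*25 = -1052 - 25 = -1077)
1/(o + C(3)) = 1/(-1077 + 47) = 1/(-1030) = -1/1030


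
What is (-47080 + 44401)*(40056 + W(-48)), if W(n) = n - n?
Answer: -107310024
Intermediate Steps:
W(n) = 0
(-47080 + 44401)*(40056 + W(-48)) = (-47080 + 44401)*(40056 + 0) = -2679*40056 = -107310024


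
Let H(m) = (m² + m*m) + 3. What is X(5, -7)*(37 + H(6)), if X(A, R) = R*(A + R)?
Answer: 1568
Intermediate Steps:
H(m) = 3 + 2*m² (H(m) = (m² + m²) + 3 = 2*m² + 3 = 3 + 2*m²)
X(5, -7)*(37 + H(6)) = (-7*(5 - 7))*(37 + (3 + 2*6²)) = (-7*(-2))*(37 + (3 + 2*36)) = 14*(37 + (3 + 72)) = 14*(37 + 75) = 14*112 = 1568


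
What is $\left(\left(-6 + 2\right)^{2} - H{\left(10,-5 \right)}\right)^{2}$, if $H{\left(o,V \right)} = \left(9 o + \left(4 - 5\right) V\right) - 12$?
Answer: $4489$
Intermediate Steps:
$H{\left(o,V \right)} = -12 - V + 9 o$ ($H{\left(o,V \right)} = \left(9 o - V\right) - 12 = \left(- V + 9 o\right) - 12 = -12 - V + 9 o$)
$\left(\left(-6 + 2\right)^{2} - H{\left(10,-5 \right)}\right)^{2} = \left(\left(-6 + 2\right)^{2} - \left(-12 - -5 + 9 \cdot 10\right)\right)^{2} = \left(\left(-4\right)^{2} - \left(-12 + 5 + 90\right)\right)^{2} = \left(16 - 83\right)^{2} = \left(-67\right)^{2} = 4489$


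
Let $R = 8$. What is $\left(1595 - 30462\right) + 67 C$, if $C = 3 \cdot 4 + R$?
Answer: $-27527$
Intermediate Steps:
$C = 20$ ($C = 3 \cdot 4 + 8 = 12 + 8 = 20$)
$\left(1595 - 30462\right) + 67 C = \left(1595 - 30462\right) + 67 \cdot 20 = -28867 + 1340 = -27527$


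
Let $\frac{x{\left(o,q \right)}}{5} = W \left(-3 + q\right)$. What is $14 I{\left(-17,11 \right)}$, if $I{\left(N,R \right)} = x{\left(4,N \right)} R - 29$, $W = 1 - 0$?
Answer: $-15806$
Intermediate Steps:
$W = 1$ ($W = 1 + 0 = 1$)
$x{\left(o,q \right)} = -15 + 5 q$ ($x{\left(o,q \right)} = 5 \cdot 1 \left(-3 + q\right) = 5 \left(-3 + q\right) = -15 + 5 q$)
$I{\left(N,R \right)} = -29 + R \left(-15 + 5 N\right)$ ($I{\left(N,R \right)} = \left(-15 + 5 N\right) R - 29 = R \left(-15 + 5 N\right) - 29 = -29 + R \left(-15 + 5 N\right)$)
$14 I{\left(-17,11 \right)} = 14 \left(-29 + 5 \cdot 11 \left(-3 - 17\right)\right) = 14 \left(-29 + 5 \cdot 11 \left(-20\right)\right) = 14 \left(-29 - 1100\right) = 14 \left(-1129\right) = -15806$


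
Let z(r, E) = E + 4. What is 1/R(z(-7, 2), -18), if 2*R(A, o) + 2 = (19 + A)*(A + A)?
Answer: 1/149 ≈ 0.0067114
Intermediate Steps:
z(r, E) = 4 + E
R(A, o) = -1 + A*(19 + A) (R(A, o) = -1 + ((19 + A)*(A + A))/2 = -1 + ((19 + A)*(2*A))/2 = -1 + (2*A*(19 + A))/2 = -1 + A*(19 + A))
1/R(z(-7, 2), -18) = 1/(-1 + (4 + 2)² + 19*(4 + 2)) = 1/(-1 + 6² + 19*6) = 1/(-1 + 36 + 114) = 1/149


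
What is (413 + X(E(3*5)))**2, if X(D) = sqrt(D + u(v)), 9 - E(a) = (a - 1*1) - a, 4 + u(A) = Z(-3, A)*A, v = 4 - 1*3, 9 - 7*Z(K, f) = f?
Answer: 1194033/7 + 590*sqrt(14) ≈ 1.7278e+5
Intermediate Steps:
Z(K, f) = 9/7 - f/7
v = 1 (v = 4 - 3 = 1)
u(A) = -4 + A*(9/7 - A/7) (u(A) = -4 + (9/7 - A/7)*A = -4 + A*(9/7 - A/7))
E(a) = 10 (E(a) = 9 - ((a - 1*1) - a) = 9 - ((a - 1) - a) = 9 - ((-1 + a) - a) = 9 - 1*(-1) = 9 + 1 = 10)
X(D) = sqrt(-20/7 + D) (X(D) = sqrt(D + (-4 - 1/7*1*(-9 + 1))) = sqrt(D + (-4 - 1/7*1*(-8))) = sqrt(D + (-4 + 8/7)) = sqrt(D - 20/7) = sqrt(-20/7 + D))
(413 + X(E(3*5)))**2 = (413 + sqrt(-140 + 49*10)/7)**2 = (413 + sqrt(-140 + 490)/7)**2 = (413 + sqrt(350)/7)**2 = (413 + (5*sqrt(14))/7)**2 = (413 + 5*sqrt(14)/7)**2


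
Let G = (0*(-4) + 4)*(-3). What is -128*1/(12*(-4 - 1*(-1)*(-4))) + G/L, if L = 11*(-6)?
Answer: 50/33 ≈ 1.5152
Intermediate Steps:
L = -66
G = -12 (G = (0 + 4)*(-3) = 4*(-3) = -12)
-128*1/(12*(-4 - 1*(-1)*(-4))) + G/L = -128*1/(12*(-4 - 1*(-1)*(-4))) - 12/(-66) = -128*1/(12*(-4 + 1*(-4))) - 12*(-1/66) = -128*1/(12*(-4 - 4)) + 2/11 = -128/(12*(-8)) + 2/11 = -128/(-96) + 2/11 = -128*(-1/96) + 2/11 = 4/3 + 2/11 = 50/33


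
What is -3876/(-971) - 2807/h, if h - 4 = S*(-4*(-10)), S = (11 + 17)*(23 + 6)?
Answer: 123182387/31541964 ≈ 3.9053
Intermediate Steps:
S = 812 (S = 28*29 = 812)
h = 32484 (h = 4 + 812*(-4*(-10)) = 4 + 812*40 = 4 + 32480 = 32484)
-3876/(-971) - 2807/h = -3876/(-971) - 2807/32484 = -3876*(-1/971) - 2807*1/32484 = 3876/971 - 2807/32484 = 123182387/31541964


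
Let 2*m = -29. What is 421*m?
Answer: -12209/2 ≈ -6104.5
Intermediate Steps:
m = -29/2 (m = (½)*(-29) = -29/2 ≈ -14.500)
421*m = 421*(-29/2) = -12209/2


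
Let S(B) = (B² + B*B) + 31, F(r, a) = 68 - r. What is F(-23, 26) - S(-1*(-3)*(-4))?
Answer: -228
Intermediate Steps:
S(B) = 31 + 2*B² (S(B) = (B² + B²) + 31 = 2*B² + 31 = 31 + 2*B²)
F(-23, 26) - S(-1*(-3)*(-4)) = (68 - 1*(-23)) - (31 + 2*(-1*(-3)*(-4))²) = (68 + 23) - (31 + 2*(3*(-4))²) = 91 - (31 + 2*(-12)²) = 91 - (31 + 2*144) = 91 - (31 + 288) = 91 - 1*319 = 91 - 319 = -228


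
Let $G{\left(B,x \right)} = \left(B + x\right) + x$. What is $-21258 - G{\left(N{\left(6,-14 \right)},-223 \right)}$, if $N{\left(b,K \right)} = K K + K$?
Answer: $-20994$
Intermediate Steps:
$N{\left(b,K \right)} = K + K^{2}$ ($N{\left(b,K \right)} = K^{2} + K = K + K^{2}$)
$G{\left(B,x \right)} = B + 2 x$
$-21258 - G{\left(N{\left(6,-14 \right)},-223 \right)} = -21258 - \left(- 14 \left(1 - 14\right) + 2 \left(-223\right)\right) = -21258 - \left(\left(-14\right) \left(-13\right) - 446\right) = -21258 - \left(182 - 446\right) = -21258 - -264 = -21258 + 264 = -20994$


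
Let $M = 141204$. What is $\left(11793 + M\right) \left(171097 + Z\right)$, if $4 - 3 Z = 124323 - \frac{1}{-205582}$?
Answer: $\frac{313705212400869}{15814} \approx 1.9837 \cdot 10^{10}$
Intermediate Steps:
$Z = - \frac{8519249553}{205582}$ ($Z = \frac{4}{3} - \frac{124323 - \frac{1}{-205582}}{3} = \frac{4}{3} - \frac{124323 - - \frac{1}{205582}}{3} = \frac{4}{3} - \frac{124323 + \frac{1}{205582}}{3} = \frac{4}{3} - \frac{25558570987}{616746} = - \frac{8519249553}{205582} \approx -41440.0$)
$\left(11793 + M\right) \left(171097 + Z\right) = \left(11793 + 141204\right) \left(171097 - \frac{8519249553}{205582}\right) = 152997 \cdot \frac{26655213901}{205582} = \frac{313705212400869}{15814}$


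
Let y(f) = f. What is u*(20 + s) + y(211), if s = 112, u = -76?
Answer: -9821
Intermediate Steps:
u*(20 + s) + y(211) = -76*(20 + 112) + 211 = -76*132 + 211 = -10032 + 211 = -9821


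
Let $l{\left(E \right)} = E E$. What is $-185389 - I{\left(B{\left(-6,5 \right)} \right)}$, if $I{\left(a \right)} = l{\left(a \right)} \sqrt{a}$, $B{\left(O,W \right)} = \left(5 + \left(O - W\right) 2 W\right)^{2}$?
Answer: $-12763001014$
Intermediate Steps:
$l{\left(E \right)} = E^{2}$
$B{\left(O,W \right)} = \left(5 + W \left(- 2 W + 2 O\right)\right)^{2}$ ($B{\left(O,W \right)} = \left(5 + \left(- 2 W + 2 O\right) W\right)^{2} = \left(5 + W \left(- 2 W + 2 O\right)\right)^{2}$)
$I{\left(a \right)} = a^{\frac{5}{2}}$ ($I{\left(a \right)} = a^{2} \sqrt{a} = a^{\frac{5}{2}}$)
$-185389 - I{\left(B{\left(-6,5 \right)} \right)} = -185389 - \left(\left(5 - 2 \cdot 5^{2} + 2 \left(-6\right) 5\right)^{2}\right)^{\frac{5}{2}} = -185389 - \left(\left(5 - 50 - 60\right)^{2}\right)^{\frac{5}{2}} = -185389 - \left(\left(-105\right)^{2}\right)^{\frac{5}{2}} = -185389 - 11025^{\frac{5}{2}} = -185389 - 12762815625 = -12763001014$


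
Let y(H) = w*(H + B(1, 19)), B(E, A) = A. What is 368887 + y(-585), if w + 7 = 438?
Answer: 124941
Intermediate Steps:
w = 431 (w = -7 + 438 = 431)
y(H) = 8189 + 431*H (y(H) = 431*(H + 19) = 431*(19 + H) = 8189 + 431*H)
368887 + y(-585) = 368887 + (8189 + 431*(-585)) = 368887 + (8189 - 252135) = 368887 - 243946 = 124941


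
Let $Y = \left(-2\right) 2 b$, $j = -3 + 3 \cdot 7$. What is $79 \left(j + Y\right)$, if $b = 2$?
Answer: $790$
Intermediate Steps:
$j = 18$ ($j = -3 + 21 = 18$)
$Y = -8$ ($Y = \left(-2\right) 2 \cdot 2 = \left(-4\right) 2 = -8$)
$79 \left(j + Y\right) = 79 \left(18 - 8\right) = 79 \cdot 10 = 790$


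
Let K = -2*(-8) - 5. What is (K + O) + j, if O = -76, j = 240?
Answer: 175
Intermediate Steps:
K = 11 (K = 16 - 5 = 11)
(K + O) + j = (11 - 76) + 240 = -65 + 240 = 175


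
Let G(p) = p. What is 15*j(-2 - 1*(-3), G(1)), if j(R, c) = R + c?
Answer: 30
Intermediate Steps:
15*j(-2 - 1*(-3), G(1)) = 15*((-2 - 1*(-3)) + 1) = 15*((-2 + 3) + 1) = 15*(1 + 1) = 15*2 = 30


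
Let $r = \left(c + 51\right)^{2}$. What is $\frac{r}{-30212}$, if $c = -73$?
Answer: $- \frac{121}{7553} \approx -0.01602$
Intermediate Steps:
$r = 484$ ($r = \left(-73 + 51\right)^{2} = \left(-22\right)^{2} = 484$)
$\frac{r}{-30212} = \frac{484}{-30212} = 484 \left(- \frac{1}{30212}\right) = - \frac{121}{7553}$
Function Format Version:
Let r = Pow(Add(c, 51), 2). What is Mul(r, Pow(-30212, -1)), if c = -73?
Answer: Rational(-121, 7553) ≈ -0.016020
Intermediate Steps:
r = 484 (r = Pow(Add(-73, 51), 2) = Pow(-22, 2) = 484)
Mul(r, Pow(-30212, -1)) = Mul(484, Pow(-30212, -1)) = Mul(484, Rational(-1, 30212)) = Rational(-121, 7553)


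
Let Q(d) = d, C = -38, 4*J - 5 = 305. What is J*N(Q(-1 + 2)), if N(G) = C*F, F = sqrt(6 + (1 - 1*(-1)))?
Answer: -5890*sqrt(2) ≈ -8329.7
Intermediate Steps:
F = 2*sqrt(2) (F = sqrt(6 + (1 + 1)) = sqrt(6 + 2) = sqrt(8) = 2*sqrt(2) ≈ 2.8284)
J = 155/2 (J = 5/4 + (1/4)*305 = 5/4 + 305/4 = 155/2 ≈ 77.500)
N(G) = -76*sqrt(2)
J*N(Q(-1 + 2)) = 155*(-76*sqrt(2))/2 = -5890*sqrt(2)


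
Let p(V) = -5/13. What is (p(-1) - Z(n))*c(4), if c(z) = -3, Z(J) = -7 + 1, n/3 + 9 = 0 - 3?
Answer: -219/13 ≈ -16.846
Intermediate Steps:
p(V) = -5/13 (p(V) = -5*1/13 = -5/13)
n = -36 (n = -27 + 3*(0 - 3) = -27 + 3*(-3) = -27 - 9 = -36)
Z(J) = -6
(p(-1) - Z(n))*c(4) = (-5/13 - 1*(-6))*(-3) = (-5/13 + 6)*(-3) = (73/13)*(-3) = -219/13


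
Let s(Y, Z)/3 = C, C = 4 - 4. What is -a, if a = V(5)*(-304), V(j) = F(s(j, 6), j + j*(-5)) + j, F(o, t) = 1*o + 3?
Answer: 2432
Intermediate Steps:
C = 0
s(Y, Z) = 0 (s(Y, Z) = 3*0 = 0)
F(o, t) = 3 + o (F(o, t) = o + 3 = 3 + o)
V(j) = 3 + j (V(j) = (3 + 0) + j = 3 + j)
a = -2432 (a = (3 + 5)*(-304) = 8*(-304) = -2432)
-a = -1*(-2432) = 2432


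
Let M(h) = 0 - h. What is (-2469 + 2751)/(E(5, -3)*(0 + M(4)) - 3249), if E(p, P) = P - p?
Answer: -282/3217 ≈ -0.087659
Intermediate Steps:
M(h) = -h
(-2469 + 2751)/(E(5, -3)*(0 + M(4)) - 3249) = (-2469 + 2751)/((-3 - 1*5)*(0 - 1*4) - 3249) = 282/((-3 - 5)*(0 - 4) - 3249) = 282/(-8*(-4) - 3249) = 282/(32 - 3249) = 282/(-3217) = 282*(-1/3217) = -282/3217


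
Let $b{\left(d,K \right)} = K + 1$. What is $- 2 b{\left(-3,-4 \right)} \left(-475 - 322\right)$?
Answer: $-4782$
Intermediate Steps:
$b{\left(d,K \right)} = 1 + K$
$- 2 b{\left(-3,-4 \right)} \left(-475 - 322\right) = - 2 \left(1 - 4\right) \left(-475 - 322\right) = \left(-2\right) \left(-3\right) \left(-797\right) = 6 \left(-797\right) = -4782$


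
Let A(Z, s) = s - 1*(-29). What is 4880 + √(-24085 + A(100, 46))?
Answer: 4880 + 49*I*√10 ≈ 4880.0 + 154.95*I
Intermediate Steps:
A(Z, s) = 29 + s (A(Z, s) = s + 29 = 29 + s)
4880 + √(-24085 + A(100, 46)) = 4880 + √(-24085 + (29 + 46)) = 4880 + √(-24085 + 75) = 4880 + √(-24010) = 4880 + 49*I*√10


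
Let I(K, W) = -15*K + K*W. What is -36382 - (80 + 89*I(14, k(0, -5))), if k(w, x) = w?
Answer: -17772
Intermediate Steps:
-36382 - (80 + 89*I(14, k(0, -5))) = -36382 - (80 + 89*(14*(-15 + 0))) = -36382 - (80 + 89*(14*(-15))) = -36382 - (80 + 89*(-210)) = -36382 - (80 - 18690) = -36382 - 1*(-18610) = -36382 + 18610 = -17772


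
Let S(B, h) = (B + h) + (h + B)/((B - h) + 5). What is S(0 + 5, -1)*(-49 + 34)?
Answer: -720/11 ≈ -65.455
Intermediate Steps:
S(B, h) = B + h + (B + h)/(5 + B - h) (S(B, h) = (B + h) + (B + h)/(5 + B - h) = B + h + (B + h)/(5 + B - h))
S(0 + 5, -1)*(-49 + 34) = (((0 + 5)**2 - 1*(-1)**2 + 6*(0 + 5) + 6*(-1))/(5 + (0 + 5) - 1*(-1)))*(-49 + 34) = ((5**2 - 1*1 + 6*5 - 6)/(5 + 5 + 1))*(-15) = ((25 - 1 + 30 - 6)/11)*(-15) = ((1/11)*48)*(-15) = (48/11)*(-15) = -720/11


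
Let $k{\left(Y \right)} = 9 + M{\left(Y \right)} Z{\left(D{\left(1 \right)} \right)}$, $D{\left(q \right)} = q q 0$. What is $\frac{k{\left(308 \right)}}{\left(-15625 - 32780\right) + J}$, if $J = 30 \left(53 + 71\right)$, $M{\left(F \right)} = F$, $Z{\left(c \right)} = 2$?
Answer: $- \frac{125}{8937} \approx -0.013987$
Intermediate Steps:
$D{\left(q \right)} = 0$ ($D{\left(q \right)} = q^{2} \cdot 0 = 0$)
$J = 3720$ ($J = 30 \cdot 124 = 3720$)
$k{\left(Y \right)} = 9 + 2 Y$ ($k{\left(Y \right)} = 9 + Y 2 = 9 + 2 Y$)
$\frac{k{\left(308 \right)}}{\left(-15625 - 32780\right) + J} = \frac{9 + 2 \cdot 308}{\left(-15625 - 32780\right) + 3720} = \frac{9 + 616}{-48405 + 3720} = \frac{625}{-44685} = 625 \left(- \frac{1}{44685}\right) = - \frac{125}{8937}$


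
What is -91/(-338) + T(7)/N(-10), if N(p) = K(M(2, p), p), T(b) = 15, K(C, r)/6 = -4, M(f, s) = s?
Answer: -37/104 ≈ -0.35577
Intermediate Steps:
K(C, r) = -24 (K(C, r) = 6*(-4) = -24)
N(p) = -24
-91/(-338) + T(7)/N(-10) = -91/(-338) + 15/(-24) = -91*(-1/338) + 15*(-1/24) = 7/26 - 5/8 = -37/104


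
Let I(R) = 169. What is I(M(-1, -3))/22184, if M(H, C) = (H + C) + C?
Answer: 169/22184 ≈ 0.0076181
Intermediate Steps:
M(H, C) = H + 2*C (M(H, C) = (C + H) + C = H + 2*C)
I(M(-1, -3))/22184 = 169/22184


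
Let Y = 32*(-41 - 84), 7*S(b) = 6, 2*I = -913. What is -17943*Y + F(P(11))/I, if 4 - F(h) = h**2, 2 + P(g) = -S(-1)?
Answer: 3210863964408/44737 ≈ 7.1772e+7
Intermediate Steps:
I = -913/2 (I = (1/2)*(-913) = -913/2 ≈ -456.50)
S(b) = 6/7 (S(b) = (1/7)*6 = 6/7)
P(g) = -20/7 (P(g) = -2 - 1*6/7 = -2 - 6/7 = -20/7)
Y = -4000 (Y = 32*(-125) = -4000)
F(h) = 4 - h**2
-17943*Y + F(P(11))/I = -17943/(1/(-4000)) + (4 - (-20/7)**2)/(-913/2) = -17943/(-1/4000) + (4 - 1*400/49)*(-2/913) = -17943*(-4000) + (4 - 400/49)*(-2/913) = 71772000 - 204/49*(-2/913) = 71772000 + 408/44737 = 3210863964408/44737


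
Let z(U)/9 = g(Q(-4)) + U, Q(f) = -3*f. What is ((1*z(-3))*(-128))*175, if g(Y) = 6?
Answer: -604800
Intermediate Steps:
z(U) = 54 + 9*U (z(U) = 9*(6 + U) = 54 + 9*U)
((1*z(-3))*(-128))*175 = ((1*(54 + 9*(-3)))*(-128))*175 = ((1*(54 - 27))*(-128))*175 = ((1*27)*(-128))*175 = (27*(-128))*175 = -3456*175 = -604800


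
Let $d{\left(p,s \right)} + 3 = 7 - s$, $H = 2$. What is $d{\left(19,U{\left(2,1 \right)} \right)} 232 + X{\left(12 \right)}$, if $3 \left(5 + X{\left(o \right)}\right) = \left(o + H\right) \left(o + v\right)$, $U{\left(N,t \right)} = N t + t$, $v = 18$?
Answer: $367$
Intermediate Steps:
$U{\left(N,t \right)} = t + N t$
$X{\left(o \right)} = -5 + \frac{\left(2 + o\right) \left(18 + o\right)}{3}$ ($X{\left(o \right)} = -5 + \frac{\left(o + 2\right) \left(o + 18\right)}{3} = -5 + \frac{\left(2 + o\right) \left(18 + o\right)}{3}$)
$d{\left(p,s \right)} = 4 - s$ ($d{\left(p,s \right)} = -3 - \left(-7 + s\right) = 4 - s$)
$d{\left(19,U{\left(2,1 \right)} \right)} 232 + X{\left(12 \right)} = \left(4 - 1 \left(1 + 2\right)\right) 232 + \left(7 + \frac{12^{2}}{3} + \frac{20}{3} \cdot 12\right) = \left(4 - 1 \cdot 3\right) 232 + \left(7 + \frac{1}{3} \cdot 144 + 80\right) = \left(4 - 3\right) 232 + \left(7 + 48 + 80\right) = \left(4 - 3\right) 232 + 135 = 1 \cdot 232 + 135 = 232 + 135 = 367$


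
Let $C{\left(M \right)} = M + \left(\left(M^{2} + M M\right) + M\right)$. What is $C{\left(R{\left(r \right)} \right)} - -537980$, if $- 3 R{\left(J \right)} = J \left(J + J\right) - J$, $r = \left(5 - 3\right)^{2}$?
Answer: $\frac{4843220}{9} \approx 5.3814 \cdot 10^{5}$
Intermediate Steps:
$r = 4$ ($r = 2^{2} = 4$)
$R{\left(J \right)} = - \frac{2 J^{2}}{3} + \frac{J}{3}$ ($R{\left(J \right)} = - \frac{J \left(J + J\right) - J}{3} = - \frac{J 2 J - J}{3} = - \frac{2 J^{2} - J}{3} = - \frac{- J + 2 J^{2}}{3} = - \frac{2 J^{2}}{3} + \frac{J}{3}$)
$C{\left(M \right)} = 2 M + 2 M^{2}$ ($C{\left(M \right)} = M + \left(\left(M^{2} + M^{2}\right) + M\right) = M + \left(2 M^{2} + M\right) = M + \left(M + 2 M^{2}\right) = 2 M + 2 M^{2}$)
$C{\left(R{\left(r \right)} \right)} - -537980 = 2 \cdot \frac{1}{3} \cdot 4 \left(1 - 8\right) \left(1 + \frac{1}{3} \cdot 4 \left(1 - 8\right)\right) - -537980 = 2 \cdot \frac{1}{3} \cdot 4 \left(1 - 8\right) \left(1 + \frac{1}{3} \cdot 4 \left(1 - 8\right)\right) + 537980 = 2 \cdot \frac{1}{3} \cdot 4 \left(-7\right) \left(1 + \frac{1}{3} \cdot 4 \left(-7\right)\right) + 537980 = 2 \left(- \frac{28}{3}\right) \left(1 - \frac{28}{3}\right) + 537980 = 2 \left(- \frac{28}{3}\right) \left(- \frac{25}{3}\right) + 537980 = \frac{1400}{9} + 537980 = \frac{4843220}{9}$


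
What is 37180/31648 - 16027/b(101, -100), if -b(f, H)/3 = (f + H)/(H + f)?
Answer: 126833509/23736 ≈ 5343.5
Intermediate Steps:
b(f, H) = -3 (b(f, H) = -3*(f + H)/(H + f) = -3*(H + f)/(H + f) = -3*1 = -3)
37180/31648 - 16027/b(101, -100) = 37180/31648 - 16027/(-3) = 37180*(1/31648) - 16027*(-1/3) = 9295/7912 + 16027/3 = 126833509/23736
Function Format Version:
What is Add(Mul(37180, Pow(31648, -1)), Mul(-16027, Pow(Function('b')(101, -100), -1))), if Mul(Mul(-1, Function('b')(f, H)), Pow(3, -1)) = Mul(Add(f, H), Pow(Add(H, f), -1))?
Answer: Rational(126833509, 23736) ≈ 5343.5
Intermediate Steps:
Function('b')(f, H) = -3 (Function('b')(f, H) = Mul(-3, Mul(Add(f, H), Pow(Add(H, f), -1))) = Mul(-3, Mul(Add(H, f), Pow(Add(H, f), -1))) = Mul(-3, 1) = -3)
Add(Mul(37180, Pow(31648, -1)), Mul(-16027, Pow(Function('b')(101, -100), -1))) = Add(Mul(37180, Pow(31648, -1)), Mul(-16027, Pow(-3, -1))) = Add(Mul(37180, Rational(1, 31648)), Mul(-16027, Rational(-1, 3))) = Add(Rational(9295, 7912), Rational(16027, 3)) = Rational(126833509, 23736)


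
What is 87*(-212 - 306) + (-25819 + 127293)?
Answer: 56408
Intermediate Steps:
87*(-212 - 306) + (-25819 + 127293) = 87*(-518) + 101474 = -45066 + 101474 = 56408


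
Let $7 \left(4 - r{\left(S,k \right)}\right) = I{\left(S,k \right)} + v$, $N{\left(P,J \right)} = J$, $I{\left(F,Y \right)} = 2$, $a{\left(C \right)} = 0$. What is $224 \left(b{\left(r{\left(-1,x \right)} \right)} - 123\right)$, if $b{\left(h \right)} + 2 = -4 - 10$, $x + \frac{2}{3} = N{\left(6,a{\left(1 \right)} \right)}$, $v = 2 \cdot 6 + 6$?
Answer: $-31136$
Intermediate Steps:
$v = 18$ ($v = 12 + 6 = 18$)
$x = - \frac{2}{3}$ ($x = - \frac{2}{3} + 0 = - \frac{2}{3} \approx -0.66667$)
$r{\left(S,k \right)} = \frac{8}{7}$ ($r{\left(S,k \right)} = 4 - \frac{2 + 18}{7} = 4 - \frac{20}{7} = \frac{8}{7}$)
$b{\left(h \right)} = -16$ ($b{\left(h \right)} = -2 - 14 = -16$)
$224 \left(b{\left(r{\left(-1,x \right)} \right)} - 123\right) = 224 \left(-16 - 123\right) = 224 \left(-139\right) = -31136$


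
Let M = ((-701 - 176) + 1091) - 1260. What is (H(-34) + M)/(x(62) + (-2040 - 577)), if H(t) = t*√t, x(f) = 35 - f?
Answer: 523/1322 + 17*I*√34/1322 ≈ 0.39561 + 0.074982*I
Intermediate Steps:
M = -1046 (M = (-877 + 1091) - 1260 = 214 - 1260 = -1046)
H(t) = t^(3/2)
(H(-34) + M)/(x(62) + (-2040 - 577)) = ((-34)^(3/2) - 1046)/((35 - 1*62) + (-2040 - 577)) = (-34*I*√34 - 1046)/((35 - 62) - 2617) = (-1046 - 34*I*√34)/(-27 - 2617) = (-1046 - 34*I*√34)/(-2644) = (-1046 - 34*I*√34)*(-1/2644) = 523/1322 + 17*I*√34/1322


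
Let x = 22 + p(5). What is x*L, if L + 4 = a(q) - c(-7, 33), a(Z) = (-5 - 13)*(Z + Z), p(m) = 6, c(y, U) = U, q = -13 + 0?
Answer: 12068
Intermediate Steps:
q = -13
a(Z) = -36*Z
x = 28 (x = 22 + 6 = 28)
L = 431 (L = -4 + (-36*(-13) - 1*33) = -4 + (468 - 33) = -4 + 435 = 431)
x*L = 28*431 = 12068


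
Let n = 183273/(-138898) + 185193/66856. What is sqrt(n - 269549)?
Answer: I*sqrt(1452740915187477479399198)/2321541172 ≈ 519.18*I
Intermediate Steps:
n = 6735018813/4643082344 (n = 183273*(-1/138898) + 185193*(1/66856) = -183273/138898 + 185193/66856 = 6735018813/4643082344 ≈ 1.4505)
sqrt(n - 269549) = sqrt(6735018813/4643082344 - 269549) = sqrt(-1251531467724043/4643082344) = I*sqrt(1452740915187477479399198)/2321541172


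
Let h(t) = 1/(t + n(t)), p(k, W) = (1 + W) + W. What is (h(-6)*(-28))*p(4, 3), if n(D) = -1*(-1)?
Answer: 196/5 ≈ 39.200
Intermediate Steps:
n(D) = 1
p(k, W) = 1 + 2*W
h(t) = 1/(1 + t) (h(t) = 1/(t + 1) = 1/(1 + t))
(h(-6)*(-28))*p(4, 3) = (-28/(1 - 6))*(1 + 2*3) = (-28/(-5))*(1 + 6) = -⅕*(-28)*7 = (28/5)*7 = 196/5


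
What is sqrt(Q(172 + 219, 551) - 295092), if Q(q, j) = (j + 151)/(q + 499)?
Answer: 3*I*sqrt(6492826345)/445 ≈ 543.22*I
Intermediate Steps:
Q(q, j) = (151 + j)/(499 + q)
sqrt(Q(172 + 219, 551) - 295092) = sqrt((151 + 551)/(499 + (172 + 219)) - 295092) = sqrt(702/(499 + 391) - 295092) = sqrt(702/890 - 295092) = sqrt((1/890)*702 - 295092) = sqrt(351/445 - 295092) = sqrt(-131315589/445) = 3*I*sqrt(6492826345)/445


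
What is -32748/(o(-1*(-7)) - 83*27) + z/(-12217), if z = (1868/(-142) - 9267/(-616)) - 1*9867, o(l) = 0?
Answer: 6154967716945/399139065864 ≈ 15.421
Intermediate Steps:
z = -431460499/43736 (z = (1868*(-1/142) - 9267*(-1/616)) - 9867 = (-934/71 + 9267/616) - 9867 = 82613/43736 - 9867 = -431460499/43736 ≈ -9865.1)
-32748/(o(-1*(-7)) - 83*27) + z/(-12217) = -32748/(0 - 83*27) - 431460499/43736/(-12217) = -32748/(0 - 2241) - 431460499/43736*(-1/12217) = -32748/(-2241) + 431460499/534322712 = -32748*(-1/2241) + 431460499/534322712 = 10916/747 + 431460499/534322712 = 6154967716945/399139065864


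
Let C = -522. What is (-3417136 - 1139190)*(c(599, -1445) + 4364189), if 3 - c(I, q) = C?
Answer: -19887059880764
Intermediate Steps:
c(I, q) = 525 (c(I, q) = 3 - 1*(-522) = 3 + 522 = 525)
(-3417136 - 1139190)*(c(599, -1445) + 4364189) = (-3417136 - 1139190)*(525 + 4364189) = -4556326*4364714 = -19887059880764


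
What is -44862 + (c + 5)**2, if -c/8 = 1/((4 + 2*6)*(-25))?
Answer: -112091999/2500 ≈ -44837.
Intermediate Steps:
c = 1/50 (c = -8/((4 + 2*6)*(-25)) = -8*(-1)/((4 + 12)*25) = -8*(-1)/(16*25) = -(-1)/(2*25) = -8*(-1/400) = 1/50 ≈ 0.020000)
-44862 + (c + 5)**2 = -44862 + (1/50 + 5)**2 = -44862 + (251/50)**2 = -44862 + 63001/2500 = -112091999/2500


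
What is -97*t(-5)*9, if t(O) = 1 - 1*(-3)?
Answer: -3492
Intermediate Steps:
t(O) = 4 (t(O) = 1 + 3 = 4)
-97*t(-5)*9 = -97*4*9 = -388*9 = -3492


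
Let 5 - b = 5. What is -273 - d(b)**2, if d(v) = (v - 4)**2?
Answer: -529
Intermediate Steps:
b = 0 (b = 5 - 1*5 = 5 - 5 = 0)
d(v) = (-4 + v)**2
-273 - d(b)**2 = -273 - ((-4 + 0)**2)**2 = -273 - ((-4)**2)**2 = -273 - 1*16**2 = -273 - 1*256 = -273 - 256 = -529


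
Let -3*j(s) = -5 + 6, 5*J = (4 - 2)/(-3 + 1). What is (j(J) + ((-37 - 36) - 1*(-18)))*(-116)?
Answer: 19256/3 ≈ 6418.7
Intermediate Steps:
J = -1/5 (J = ((4 - 2)/(-3 + 1))/5 = (2/(-2))/5 = (2*(-1/2))/5 = (1/5)*(-1) = -1/5 ≈ -0.20000)
j(s) = -1/3 (j(s) = -(-5 + 6)/3 = -1/3*1 = -1/3)
(j(J) + ((-37 - 36) - 1*(-18)))*(-116) = (-1/3 + ((-37 - 36) - 1*(-18)))*(-116) = (-1/3 + (-73 + 18))*(-116) = (-1/3 - 55)*(-116) = -166/3*(-116) = 19256/3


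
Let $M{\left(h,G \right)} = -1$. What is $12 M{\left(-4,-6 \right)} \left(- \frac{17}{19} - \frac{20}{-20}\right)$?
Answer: $- \frac{24}{19} \approx -1.2632$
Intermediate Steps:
$12 M{\left(-4,-6 \right)} \left(- \frac{17}{19} - \frac{20}{-20}\right) = 12 \left(-1\right) \left(- \frac{17}{19} - \frac{20}{-20}\right) = - 12 \left(\left(-17\right) \frac{1}{19} - -1\right) = - 12 \left(- \frac{17}{19} + 1\right) = \left(-12\right) \frac{2}{19} = - \frac{24}{19}$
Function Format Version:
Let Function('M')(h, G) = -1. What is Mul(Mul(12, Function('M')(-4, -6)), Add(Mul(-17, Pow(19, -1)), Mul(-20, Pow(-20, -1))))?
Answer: Rational(-24, 19) ≈ -1.2632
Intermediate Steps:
Mul(Mul(12, Function('M')(-4, -6)), Add(Mul(-17, Pow(19, -1)), Mul(-20, Pow(-20, -1)))) = Mul(Mul(12, -1), Add(Mul(-17, Pow(19, -1)), Mul(-20, Pow(-20, -1)))) = Mul(-12, Add(Mul(-17, Rational(1, 19)), Mul(-20, Rational(-1, 20)))) = Mul(-12, Add(Rational(-17, 19), 1)) = Mul(-12, Rational(2, 19)) = Rational(-24, 19)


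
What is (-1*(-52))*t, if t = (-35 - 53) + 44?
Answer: -2288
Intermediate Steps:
t = -44 (t = -88 + 44 = -44)
(-1*(-52))*t = -1*(-52)*(-44) = 52*(-44) = -2288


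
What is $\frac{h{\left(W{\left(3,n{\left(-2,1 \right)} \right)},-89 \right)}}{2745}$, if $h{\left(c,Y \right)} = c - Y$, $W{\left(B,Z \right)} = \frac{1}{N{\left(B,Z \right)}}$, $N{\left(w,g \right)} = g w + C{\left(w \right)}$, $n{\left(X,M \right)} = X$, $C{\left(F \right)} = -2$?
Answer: $\frac{79}{2440} \approx 0.032377$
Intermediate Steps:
$N{\left(w,g \right)} = -2 + g w$ ($N{\left(w,g \right)} = g w - 2 = -2 + g w$)
$W{\left(B,Z \right)} = \frac{1}{-2 + B Z}$ ($W{\left(B,Z \right)} = \frac{1}{-2 + Z B} = \frac{1}{-2 + B Z}$)
$\frac{h{\left(W{\left(3,n{\left(-2,1 \right)} \right)},-89 \right)}}{2745} = \frac{\frac{1}{-2 + 3 \left(-2\right)} - -89}{2745} = \left(\frac{1}{-2 - 6} + 89\right) \frac{1}{2745} = \left(\frac{1}{-8} + 89\right) \frac{1}{2745} = \left(- \frac{1}{8} + 89\right) \frac{1}{2745} = \frac{711}{8} \cdot \frac{1}{2745} = \frac{79}{2440}$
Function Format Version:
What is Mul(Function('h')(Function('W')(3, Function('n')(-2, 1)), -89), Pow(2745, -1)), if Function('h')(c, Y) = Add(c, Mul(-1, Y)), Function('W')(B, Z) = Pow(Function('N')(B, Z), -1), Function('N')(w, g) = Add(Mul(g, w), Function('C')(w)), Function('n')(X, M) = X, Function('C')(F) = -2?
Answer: Rational(79, 2440) ≈ 0.032377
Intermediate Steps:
Function('N')(w, g) = Add(-2, Mul(g, w)) (Function('N')(w, g) = Add(Mul(g, w), -2) = Add(-2, Mul(g, w)))
Function('W')(B, Z) = Pow(Add(-2, Mul(B, Z)), -1) (Function('W')(B, Z) = Pow(Add(-2, Mul(Z, B)), -1) = Pow(Add(-2, Mul(B, Z)), -1))
Mul(Function('h')(Function('W')(3, Function('n')(-2, 1)), -89), Pow(2745, -1)) = Mul(Add(Pow(Add(-2, Mul(3, -2)), -1), Mul(-1, -89)), Pow(2745, -1)) = Mul(Add(Pow(Add(-2, -6), -1), 89), Rational(1, 2745)) = Mul(Add(Pow(-8, -1), 89), Rational(1, 2745)) = Mul(Add(Rational(-1, 8), 89), Rational(1, 2745)) = Mul(Rational(711, 8), Rational(1, 2745)) = Rational(79, 2440)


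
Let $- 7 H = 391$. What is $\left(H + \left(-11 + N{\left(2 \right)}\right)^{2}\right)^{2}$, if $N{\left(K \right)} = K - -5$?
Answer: $\frac{77841}{49} \approx 1588.6$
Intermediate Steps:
$N{\left(K \right)} = 5 + K$ ($N{\left(K \right)} = K + 5 = 5 + K$)
$H = - \frac{391}{7}$ ($H = \left(- \frac{1}{7}\right) 391 = - \frac{391}{7} \approx -55.857$)
$\left(H + \left(-11 + N{\left(2 \right)}\right)^{2}\right)^{2} = \left(- \frac{391}{7} + \left(-11 + \left(5 + 2\right)\right)^{2}\right)^{2} = \left(- \frac{391}{7} + \left(-11 + 7\right)^{2}\right)^{2} = \left(- \frac{391}{7} + \left(-4\right)^{2}\right)^{2} = \left(- \frac{391}{7} + 16\right)^{2} = \left(- \frac{279}{7}\right)^{2} = \frac{77841}{49}$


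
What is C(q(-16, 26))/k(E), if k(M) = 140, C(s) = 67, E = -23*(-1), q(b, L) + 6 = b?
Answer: 67/140 ≈ 0.47857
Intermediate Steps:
q(b, L) = -6 + b
E = 23
C(q(-16, 26))/k(E) = 67/140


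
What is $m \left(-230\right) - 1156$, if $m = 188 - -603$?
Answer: $-183086$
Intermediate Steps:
$m = 791$ ($m = 188 + 603 = 791$)
$m \left(-230\right) - 1156 = 791 \left(-230\right) - 1156 = -181930 - 1156 = -183086$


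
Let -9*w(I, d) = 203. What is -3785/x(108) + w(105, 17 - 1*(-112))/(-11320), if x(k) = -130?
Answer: 38564219/1324440 ≈ 29.117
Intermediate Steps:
w(I, d) = -203/9 (w(I, d) = -⅑*203 = -203/9)
-3785/x(108) + w(105, 17 - 1*(-112))/(-11320) = -3785/(-130) - 203/9/(-11320) = -3785*(-1/130) - 203/9*(-1/11320) = 757/26 + 203/101880 = 38564219/1324440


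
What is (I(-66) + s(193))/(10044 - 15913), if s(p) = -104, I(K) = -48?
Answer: 152/5869 ≈ 0.025899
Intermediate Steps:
(I(-66) + s(193))/(10044 - 15913) = (-48 - 104)/(10044 - 15913) = -152/(-5869) = -152*(-1/5869) = 152/5869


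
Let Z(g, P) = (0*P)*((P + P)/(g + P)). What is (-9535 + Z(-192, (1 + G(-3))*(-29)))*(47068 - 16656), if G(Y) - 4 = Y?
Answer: -289978420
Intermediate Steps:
G(Y) = 4 + Y
Z(g, P) = 0 (Z(g, P) = 0*((2*P)/(P + g)) = 0*(2*P/(P + g)) = 0)
(-9535 + Z(-192, (1 + G(-3))*(-29)))*(47068 - 16656) = (-9535 + 0)*(47068 - 16656) = -9535*30412 = -289978420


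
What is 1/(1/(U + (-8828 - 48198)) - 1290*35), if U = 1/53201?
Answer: -3033840225/136977886211951 ≈ -2.2148e-5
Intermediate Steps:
U = 1/53201 ≈ 1.8797e-5
1/(1/(U + (-8828 - 48198)) - 1290*35) = 1/(1/(1/53201 + (-8828 - 48198)) - 1290*35) = 1/(1/(1/53201 - 57026) - 45150) = 1/(1/(-3033840225/53201) - 45150) = 1/(-53201/3033840225 - 45150) = 1/(-136977886211951/3033840225) = -3033840225/136977886211951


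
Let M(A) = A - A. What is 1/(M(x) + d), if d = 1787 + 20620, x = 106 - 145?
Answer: 1/22407 ≈ 4.4629e-5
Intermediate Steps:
x = -39
d = 22407
M(A) = 0
1/(M(x) + d) = 1/(0 + 22407) = 1/22407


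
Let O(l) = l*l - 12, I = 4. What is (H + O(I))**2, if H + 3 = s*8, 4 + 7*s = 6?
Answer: 529/49 ≈ 10.796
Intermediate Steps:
s = 2/7 (s = -4/7 + (1/7)*6 = -4/7 + 6/7 = 2/7 ≈ 0.28571)
O(l) = -12 + l**2 (O(l) = l**2 - 12 = -12 + l**2)
H = -5/7 (H = -3 + (2/7)*8 = -3 + 16/7 = -5/7 ≈ -0.71429)
(H + O(I))**2 = (-5/7 + (-12 + 4**2))**2 = (-5/7 + (-12 + 16))**2 = (-5/7 + 4)**2 = (23/7)**2 = 529/49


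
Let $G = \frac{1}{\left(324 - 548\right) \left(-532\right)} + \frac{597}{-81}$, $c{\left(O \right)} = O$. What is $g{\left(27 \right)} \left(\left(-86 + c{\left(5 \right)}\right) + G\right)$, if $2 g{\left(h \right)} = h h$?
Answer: $- \frac{7677040167}{238336} \approx -32211.0$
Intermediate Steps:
$g{\left(h \right)} = \frac{h^{2}}{2}$ ($g{\left(h \right)} = \frac{h h}{2} = \frac{h^{2}}{2}$)
$G = - \frac{23714405}{3217536}$ ($G = \frac{1}{-224} \left(- \frac{1}{532}\right) + 597 \left(- \frac{1}{81}\right) = \left(- \frac{1}{224}\right) \left(- \frac{1}{532}\right) - \frac{199}{27} = \frac{1}{119168} - \frac{199}{27} = - \frac{23714405}{3217536} \approx -7.3704$)
$g{\left(27 \right)} \left(\left(-86 + c{\left(5 \right)}\right) + G\right) = \frac{27^{2}}{2} \left(\left(-86 + 5\right) - \frac{23714405}{3217536}\right) = \frac{1}{2} \cdot 729 \left(-81 - \frac{23714405}{3217536}\right) = \frac{729}{2} \left(- \frac{284334821}{3217536}\right) = - \frac{7677040167}{238336}$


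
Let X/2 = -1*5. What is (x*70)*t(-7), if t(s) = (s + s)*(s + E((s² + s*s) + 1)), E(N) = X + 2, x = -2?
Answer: -29400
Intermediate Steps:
X = -10 (X = 2*(-1*5) = 2*(-5) = -10)
E(N) = -8 (E(N) = -10 + 2 = -8)
t(s) = 2*s*(-8 + s) (t(s) = (s + s)*(s - 8) = (2*s)*(-8 + s) = 2*s*(-8 + s))
(x*70)*t(-7) = (-2*70)*(2*(-7)*(-8 - 7)) = -280*(-7)*(-15) = -140*210 = -29400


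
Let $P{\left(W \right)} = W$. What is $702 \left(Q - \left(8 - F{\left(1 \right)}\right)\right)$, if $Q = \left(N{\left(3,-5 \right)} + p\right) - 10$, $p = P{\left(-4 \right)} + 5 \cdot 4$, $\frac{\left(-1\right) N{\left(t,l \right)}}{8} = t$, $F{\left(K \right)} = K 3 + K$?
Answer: $-15444$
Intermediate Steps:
$F{\left(K \right)} = 4 K$ ($F{\left(K \right)} = 3 K + K = 4 K$)
$N{\left(t,l \right)} = - 8 t$
$p = 16$ ($p = -4 + 5 \cdot 4 = -4 + 20 = 16$)
$Q = -18$ ($Q = \left(\left(-8\right) 3 + 16\right) - 10 = \left(-24 + 16\right) - 10 = -8 - 10 = -18$)
$702 \left(Q - \left(8 - F{\left(1 \right)}\right)\right) = 702 \left(-18 - \left(8 - 4 \cdot 1\right)\right) = 702 \left(-18 - \left(8 - 4\right)\right) = 702 \left(-18 - 4\right) = 702 \left(-22\right) = -15444$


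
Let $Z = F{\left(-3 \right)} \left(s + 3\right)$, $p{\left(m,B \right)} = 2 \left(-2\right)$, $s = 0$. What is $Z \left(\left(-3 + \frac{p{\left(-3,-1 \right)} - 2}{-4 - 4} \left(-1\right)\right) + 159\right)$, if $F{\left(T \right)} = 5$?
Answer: $\frac{9315}{4} \approx 2328.8$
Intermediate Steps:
$p{\left(m,B \right)} = -4$
$Z = 15$ ($Z = 5 \left(0 + 3\right) = 5 \cdot 3 = 15$)
$Z \left(\left(-3 + \frac{p{\left(-3,-1 \right)} - 2}{-4 - 4} \left(-1\right)\right) + 159\right) = 15 \left(\left(-3 + \frac{-4 - 2}{-4 - 4} \left(-1\right)\right) + 159\right) = 15 \left(\left(-3 + - \frac{6}{-8} \left(-1\right)\right) + 159\right) = 15 \left(\left(-3 + \left(-6\right) \left(- \frac{1}{8}\right) \left(-1\right)\right) + 159\right) = 15 \left(\left(-3 + \frac{3}{4} \left(-1\right)\right) + 159\right) = 15 \left(\left(-3 - \frac{3}{4}\right) + 159\right) = 15 \left(- \frac{15}{4} + 159\right) = 15 \cdot \frac{621}{4} = \frac{9315}{4}$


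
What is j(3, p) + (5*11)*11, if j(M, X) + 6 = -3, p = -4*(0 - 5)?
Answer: 596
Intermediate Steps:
p = 20 (p = -4*(-5) = 20)
j(M, X) = -9 (j(M, X) = -6 - 3 = -9)
j(3, p) + (5*11)*11 = -9 + (5*11)*11 = -9 + 55*11 = -9 + 605 = 596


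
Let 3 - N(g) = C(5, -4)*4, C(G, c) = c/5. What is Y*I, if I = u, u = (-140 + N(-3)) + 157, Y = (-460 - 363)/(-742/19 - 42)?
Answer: 453473/1925 ≈ 235.57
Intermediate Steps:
C(G, c) = c/5 (C(G, c) = c*(⅕) = c/5)
N(g) = 31/5 (N(g) = 3 - (⅕)*(-4)*4 = 3 - (-4)*4/5 = 3 - 1*(-16/5) = 3 + 16/5 = 31/5)
Y = 15637/1540 (Y = -823/(-742*1/19 - 42) = -823/(-742/19 - 42) = -823/(-1540/19) = -823*(-19/1540) = 15637/1540 ≈ 10.154)
u = 116/5 (u = (-140 + 31/5) + 157 = -669/5 + 157 = 116/5 ≈ 23.200)
I = 116/5 ≈ 23.200
Y*I = (15637/1540)*(116/5) = 453473/1925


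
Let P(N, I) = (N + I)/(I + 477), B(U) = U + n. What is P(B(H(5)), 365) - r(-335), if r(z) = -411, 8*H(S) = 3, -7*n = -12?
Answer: 19400029/47152 ≈ 411.44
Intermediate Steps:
n = 12/7 (n = -⅐*(-12) = 12/7 ≈ 1.7143)
H(S) = 3/8 (H(S) = (⅛)*3 = 3/8)
B(U) = 12/7 + U (B(U) = U + 12/7 = 12/7 + U)
P(N, I) = (I + N)/(477 + I)
P(B(H(5)), 365) - r(-335) = (365 + (12/7 + 3/8))/(477 + 365) - 1*(-411) = (365 + 117/56)/842 + 411 = (1/842)*(20557/56) + 411 = 20557/47152 + 411 = 19400029/47152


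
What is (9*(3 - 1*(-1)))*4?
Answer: 144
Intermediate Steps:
(9*(3 - 1*(-1)))*4 = (9*(3 + 1))*4 = (9*4)*4 = 36*4 = 144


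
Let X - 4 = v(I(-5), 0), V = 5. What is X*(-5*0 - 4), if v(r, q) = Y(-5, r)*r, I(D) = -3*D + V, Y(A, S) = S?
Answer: -1616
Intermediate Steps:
I(D) = 5 - 3*D (I(D) = -3*D + 5 = 5 - 3*D)
v(r, q) = r² (v(r, q) = r*r = r²)
X = 404 (X = 4 + (5 - 3*(-5))² = 4 + (5 + 15)² = 4 + 20² = 4 + 400 = 404)
X*(-5*0 - 4) = 404*(-5*0 - 4) = 404*(0 - 4) = 404*(-4) = -1616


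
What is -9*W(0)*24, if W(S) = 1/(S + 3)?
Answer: -72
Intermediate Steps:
W(S) = 1/(3 + S)
-9*W(0)*24 = -9/(3 + 0)*24 = -9/3*24 = -9*⅓*24 = -3*24 = -72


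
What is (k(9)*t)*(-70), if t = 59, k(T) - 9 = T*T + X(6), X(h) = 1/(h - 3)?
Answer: -1119230/3 ≈ -3.7308e+5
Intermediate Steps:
X(h) = 1/(-3 + h)
k(T) = 28/3 + T² (k(T) = 9 + (T*T + 1/(-3 + 6)) = 9 + (T² + 1/3) = 9 + (T² + ⅓) = 9 + (⅓ + T²) = 28/3 + T²)
(k(9)*t)*(-70) = ((28/3 + 9²)*59)*(-70) = ((28/3 + 81)*59)*(-70) = ((271/3)*59)*(-70) = (15989/3)*(-70) = -1119230/3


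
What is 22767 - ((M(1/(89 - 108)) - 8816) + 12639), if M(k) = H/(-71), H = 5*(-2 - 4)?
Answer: 1344994/71 ≈ 18944.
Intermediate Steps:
H = -30 (H = 5*(-6) = -30)
M(k) = 30/71 (M(k) = -30/(-71) = -30*(-1/71) = 30/71)
22767 - ((M(1/(89 - 108)) - 8816) + 12639) = 22767 - ((30/71 - 8816) + 12639) = 22767 - (-625906/71 + 12639) = 22767 - 1*271463/71 = 22767 - 271463/71 = 1344994/71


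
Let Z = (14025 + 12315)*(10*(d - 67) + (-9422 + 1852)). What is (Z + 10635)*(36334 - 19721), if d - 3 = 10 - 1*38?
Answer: -3714932026545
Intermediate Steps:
d = -25 (d = 3 + (10 - 1*38) = 3 + (10 - 38) = 3 - 28 = -25)
Z = -223626600 (Z = (14025 + 12315)*(10*(-25 - 67) + (-9422 + 1852)) = 26340*(10*(-92) - 7570) = 26340*(-920 - 7570) = 26340*(-8490) = -223626600)
(Z + 10635)*(36334 - 19721) = (-223626600 + 10635)*(36334 - 19721) = -223615965*16613 = -3714932026545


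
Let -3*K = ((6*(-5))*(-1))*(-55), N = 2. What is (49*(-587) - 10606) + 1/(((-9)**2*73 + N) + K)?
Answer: -254520584/6465 ≈ -39369.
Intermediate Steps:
K = 550 (K = -(6*(-5))*(-1)*(-55)/3 = -(-30*(-1))*(-55)/3 = -10*(-55) = -1/3*(-1650) = 550)
(49*(-587) - 10606) + 1/(((-9)**2*73 + N) + K) = (49*(-587) - 10606) + 1/(((-9)**2*73 + 2) + 550) = (-28763 - 10606) + 1/((81*73 + 2) + 550) = -39369 + 1/((5913 + 2) + 550) = -39369 + 1/(5915 + 550) = -39369 + 1/6465 = -254520584/6465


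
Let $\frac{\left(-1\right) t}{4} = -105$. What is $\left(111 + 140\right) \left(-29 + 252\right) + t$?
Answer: $56393$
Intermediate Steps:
$t = 420$ ($t = \left(-4\right) \left(-105\right) = 420$)
$\left(111 + 140\right) \left(-29 + 252\right) + t = \left(111 + 140\right) \left(-29 + 252\right) + 420 = 251 \cdot 223 + 420 = 55973 + 420 = 56393$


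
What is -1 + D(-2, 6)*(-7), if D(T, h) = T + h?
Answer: -29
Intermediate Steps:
-1 + D(-2, 6)*(-7) = -1 + (-2 + 6)*(-7) = -1 + 4*(-7) = -1 - 28 = -29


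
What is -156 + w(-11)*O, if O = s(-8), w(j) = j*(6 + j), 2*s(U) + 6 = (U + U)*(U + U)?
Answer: 6719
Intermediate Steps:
s(U) = -3 + 2*U**2 (s(U) = -3 + ((U + U)*(U + U))/2 = -3 + ((2*U)*(2*U))/2 = -3 + (4*U**2)/2 = -3 + 2*U**2)
O = 125 (O = -3 + 2*(-8)**2 = -3 + 2*64 = -3 + 128 = 125)
-156 + w(-11)*O = -156 - 11*(6 - 11)*125 = -156 - 11*(-5)*125 = -156 + 55*125 = -156 + 6875 = 6719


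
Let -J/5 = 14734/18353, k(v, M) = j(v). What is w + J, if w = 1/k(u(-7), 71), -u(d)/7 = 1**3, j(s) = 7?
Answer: -497337/128471 ≈ -3.8712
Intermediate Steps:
u(d) = -7 (u(d) = -7*1**3 = -7*1 = -7)
k(v, M) = 7
J = -73670/18353 ≈ -4.0141
w = 1/7 ≈ 0.14286
w + J = 1/7 - 73670/18353 = -497337/128471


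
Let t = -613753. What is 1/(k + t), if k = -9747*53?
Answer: -1/1130344 ≈ -8.8469e-7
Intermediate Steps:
k = -516591
1/(k + t) = 1/(-516591 - 613753) = 1/(-1130344) = -1/1130344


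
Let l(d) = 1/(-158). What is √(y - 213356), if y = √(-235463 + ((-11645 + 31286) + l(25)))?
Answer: √(-5326219184 + 158*I*√5387780566)/158 ≈ 0.50288 + 461.9*I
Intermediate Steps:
l(d) = -1/158
y = I*√5387780566/158 (y = √(-235463 + ((-11645 + 31286) - 1/158)) = √(-235463 + (19641 - 1/158)) = √(-235463 + 3103277/158) = √(-34099877/158) = I*√5387780566/158 ≈ 464.57*I)
√(y - 213356) = √(I*√5387780566/158 - 213356) = √(-213356 + I*√5387780566/158)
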